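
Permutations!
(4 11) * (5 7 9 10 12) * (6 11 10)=(4 10 12 5 7 9 6 11)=[0, 1, 2, 3, 10, 7, 11, 9, 8, 6, 12, 4, 5]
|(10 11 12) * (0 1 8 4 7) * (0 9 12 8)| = |(0 1)(4 7 9 12 10 11 8)| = 14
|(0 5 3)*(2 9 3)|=|(0 5 2 9 3)|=5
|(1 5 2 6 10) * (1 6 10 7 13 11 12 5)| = 8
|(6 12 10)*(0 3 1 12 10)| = |(0 3 1 12)(6 10)| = 4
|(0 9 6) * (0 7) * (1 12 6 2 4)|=8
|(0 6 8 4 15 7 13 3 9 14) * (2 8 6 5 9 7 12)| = 60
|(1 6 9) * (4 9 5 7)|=6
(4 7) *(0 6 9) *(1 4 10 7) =(0 6 9)(1 4)(7 10) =[6, 4, 2, 3, 1, 5, 9, 10, 8, 0, 7]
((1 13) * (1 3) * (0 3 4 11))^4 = (0 4 1)(3 11 13)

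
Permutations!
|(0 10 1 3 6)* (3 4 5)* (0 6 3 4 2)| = 4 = |(0 10 1 2)(4 5)|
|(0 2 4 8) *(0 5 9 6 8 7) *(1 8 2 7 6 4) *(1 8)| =6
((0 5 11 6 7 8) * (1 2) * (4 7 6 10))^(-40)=(0 11 4 8 5 10 7)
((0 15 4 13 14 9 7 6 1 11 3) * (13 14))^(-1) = (0 3 11 1 6 7 9 14 4 15)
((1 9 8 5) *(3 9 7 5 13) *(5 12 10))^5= (3 9 8 13)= ((1 7 12 10 5)(3 9 8 13))^5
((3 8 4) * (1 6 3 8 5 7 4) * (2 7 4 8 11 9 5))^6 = (4 9)(5 11)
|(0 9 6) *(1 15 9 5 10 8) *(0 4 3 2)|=11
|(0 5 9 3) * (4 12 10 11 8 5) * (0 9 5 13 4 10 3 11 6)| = |(0 10 6)(3 9 11 8 13 4 12)| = 21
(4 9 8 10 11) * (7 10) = (4 9 8 7 10 11) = [0, 1, 2, 3, 9, 5, 6, 10, 7, 8, 11, 4]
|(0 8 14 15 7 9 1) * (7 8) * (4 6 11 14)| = 12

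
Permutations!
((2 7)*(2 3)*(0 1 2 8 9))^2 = ((0 1 2 7 3 8 9))^2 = (0 2 3 9 1 7 8)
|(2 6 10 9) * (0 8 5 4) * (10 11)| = |(0 8 5 4)(2 6 11 10 9)| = 20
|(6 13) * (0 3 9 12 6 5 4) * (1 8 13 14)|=|(0 3 9 12 6 14 1 8 13 5 4)|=11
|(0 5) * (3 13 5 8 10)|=6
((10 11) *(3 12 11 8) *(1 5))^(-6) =(3 8 10 11 12)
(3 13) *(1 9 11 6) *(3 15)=(1 9 11 6)(3 13 15)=[0, 9, 2, 13, 4, 5, 1, 7, 8, 11, 10, 6, 12, 15, 14, 3]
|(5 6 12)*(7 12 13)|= 5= |(5 6 13 7 12)|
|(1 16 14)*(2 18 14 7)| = 6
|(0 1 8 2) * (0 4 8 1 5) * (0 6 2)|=6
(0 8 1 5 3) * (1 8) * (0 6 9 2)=(0 1 5 3 6 9 2)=[1, 5, 0, 6, 4, 3, 9, 7, 8, 2]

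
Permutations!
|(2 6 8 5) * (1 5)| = 5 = |(1 5 2 6 8)|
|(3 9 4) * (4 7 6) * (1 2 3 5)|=8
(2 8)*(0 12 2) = (0 12 2 8) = [12, 1, 8, 3, 4, 5, 6, 7, 0, 9, 10, 11, 2]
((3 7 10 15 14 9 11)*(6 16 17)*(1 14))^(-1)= (1 15 10 7 3 11 9 14)(6 17 16)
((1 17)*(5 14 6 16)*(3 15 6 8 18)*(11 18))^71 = (1 17)(3 18 11 8 14 5 16 6 15)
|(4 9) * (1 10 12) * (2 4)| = |(1 10 12)(2 4 9)| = 3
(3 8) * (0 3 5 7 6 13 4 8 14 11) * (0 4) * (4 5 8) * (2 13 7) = (0 3 14 11 5 2 13)(6 7) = [3, 1, 13, 14, 4, 2, 7, 6, 8, 9, 10, 5, 12, 0, 11]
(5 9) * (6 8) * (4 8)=(4 8 6)(5 9)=[0, 1, 2, 3, 8, 9, 4, 7, 6, 5]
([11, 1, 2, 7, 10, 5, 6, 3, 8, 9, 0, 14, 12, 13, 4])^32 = [14, 1, 2, 3, 0, 5, 6, 7, 8, 9, 11, 4, 12, 13, 10]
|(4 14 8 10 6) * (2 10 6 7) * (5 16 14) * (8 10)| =|(2 8 6 4 5 16 14 10 7)| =9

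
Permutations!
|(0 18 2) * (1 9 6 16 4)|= 15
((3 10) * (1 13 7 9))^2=((1 13 7 9)(3 10))^2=(1 7)(9 13)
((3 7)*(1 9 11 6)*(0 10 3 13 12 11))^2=((0 10 3 7 13 12 11 6 1 9))^2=(0 3 13 11 1)(6 9 10 7 12)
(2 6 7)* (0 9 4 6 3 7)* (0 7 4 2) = (0 9 2 3 4 6 7) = [9, 1, 3, 4, 6, 5, 7, 0, 8, 2]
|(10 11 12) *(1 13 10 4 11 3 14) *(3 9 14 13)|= |(1 3 13 10 9 14)(4 11 12)|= 6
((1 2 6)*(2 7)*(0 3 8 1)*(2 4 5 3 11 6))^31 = (0 11 6)(1 7 4 5 3 8)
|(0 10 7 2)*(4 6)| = 4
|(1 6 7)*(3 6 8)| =5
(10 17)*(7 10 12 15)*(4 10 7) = (4 10 17 12 15) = [0, 1, 2, 3, 10, 5, 6, 7, 8, 9, 17, 11, 15, 13, 14, 4, 16, 12]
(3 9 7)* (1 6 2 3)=(1 6 2 3 9 7)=[0, 6, 3, 9, 4, 5, 2, 1, 8, 7]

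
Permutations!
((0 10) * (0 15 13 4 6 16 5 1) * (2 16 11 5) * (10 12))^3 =(0 15 6 1 10 4 5 12 13 11)(2 16)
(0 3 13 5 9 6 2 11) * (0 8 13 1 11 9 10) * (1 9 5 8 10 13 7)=(0 3 9 6 2 5 13 8 7 1 11 10)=[3, 11, 5, 9, 4, 13, 2, 1, 7, 6, 0, 10, 12, 8]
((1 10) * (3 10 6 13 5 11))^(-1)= ((1 6 13 5 11 3 10))^(-1)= (1 10 3 11 5 13 6)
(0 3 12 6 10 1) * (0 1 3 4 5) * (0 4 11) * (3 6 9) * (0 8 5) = (0 11 8 5 4)(3 12 9)(6 10) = [11, 1, 2, 12, 0, 4, 10, 7, 5, 3, 6, 8, 9]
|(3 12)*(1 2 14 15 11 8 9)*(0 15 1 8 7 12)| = 6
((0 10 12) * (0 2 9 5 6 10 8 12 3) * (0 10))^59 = (0 2 6 12 5 8 9)(3 10)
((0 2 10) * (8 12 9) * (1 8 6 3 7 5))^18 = ((0 2 10)(1 8 12 9 6 3 7 5))^18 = (1 12 6 7)(3 5 8 9)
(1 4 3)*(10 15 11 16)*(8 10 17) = (1 4 3)(8 10 15 11 16 17) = [0, 4, 2, 1, 3, 5, 6, 7, 10, 9, 15, 16, 12, 13, 14, 11, 17, 8]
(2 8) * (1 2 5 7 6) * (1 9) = (1 2 8 5 7 6 9) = [0, 2, 8, 3, 4, 7, 9, 6, 5, 1]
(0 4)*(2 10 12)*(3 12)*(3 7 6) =(0 4)(2 10 7 6 3 12) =[4, 1, 10, 12, 0, 5, 3, 6, 8, 9, 7, 11, 2]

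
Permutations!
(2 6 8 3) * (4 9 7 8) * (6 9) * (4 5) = (2 9 7 8 3)(4 6 5) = [0, 1, 9, 2, 6, 4, 5, 8, 3, 7]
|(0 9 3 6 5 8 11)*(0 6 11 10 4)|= 9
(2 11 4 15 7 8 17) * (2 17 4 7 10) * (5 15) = (17)(2 11 7 8 4 5 15 10) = [0, 1, 11, 3, 5, 15, 6, 8, 4, 9, 2, 7, 12, 13, 14, 10, 16, 17]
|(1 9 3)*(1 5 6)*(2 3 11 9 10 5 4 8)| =|(1 10 5 6)(2 3 4 8)(9 11)| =4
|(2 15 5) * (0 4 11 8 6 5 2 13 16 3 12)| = 10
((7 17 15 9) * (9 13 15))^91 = (7 17 9)(13 15)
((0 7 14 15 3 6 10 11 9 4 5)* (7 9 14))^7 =((0 9 4 5)(3 6 10 11 14 15))^7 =(0 5 4 9)(3 6 10 11 14 15)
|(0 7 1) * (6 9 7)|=|(0 6 9 7 1)|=5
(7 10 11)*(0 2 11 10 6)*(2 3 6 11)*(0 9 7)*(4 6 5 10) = (0 3 5 10 4 6 9 7 11) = [3, 1, 2, 5, 6, 10, 9, 11, 8, 7, 4, 0]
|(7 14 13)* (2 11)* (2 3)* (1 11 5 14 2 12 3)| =|(1 11)(2 5 14 13 7)(3 12)| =10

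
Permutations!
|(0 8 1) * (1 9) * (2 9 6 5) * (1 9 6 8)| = 6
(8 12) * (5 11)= [0, 1, 2, 3, 4, 11, 6, 7, 12, 9, 10, 5, 8]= (5 11)(8 12)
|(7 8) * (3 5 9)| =|(3 5 9)(7 8)| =6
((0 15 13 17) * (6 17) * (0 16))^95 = (0 16 17 6 13 15)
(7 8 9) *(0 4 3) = (0 4 3)(7 8 9) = [4, 1, 2, 0, 3, 5, 6, 8, 9, 7]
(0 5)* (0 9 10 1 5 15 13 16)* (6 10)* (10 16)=(0 15 13 10 1 5 9 6 16)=[15, 5, 2, 3, 4, 9, 16, 7, 8, 6, 1, 11, 12, 10, 14, 13, 0]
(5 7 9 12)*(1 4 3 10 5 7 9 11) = [0, 4, 2, 10, 3, 9, 6, 11, 8, 12, 5, 1, 7] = (1 4 3 10 5 9 12 7 11)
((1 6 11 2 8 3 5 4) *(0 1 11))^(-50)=((0 1 6)(2 8 3 5 4 11))^(-50)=(0 1 6)(2 4 3)(5 8 11)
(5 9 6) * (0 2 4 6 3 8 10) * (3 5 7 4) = (0 2 3 8 10)(4 6 7)(5 9) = [2, 1, 3, 8, 6, 9, 7, 4, 10, 5, 0]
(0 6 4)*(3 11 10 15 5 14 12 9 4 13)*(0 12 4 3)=(0 6 13)(3 11 10 15 5 14 4 12 9)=[6, 1, 2, 11, 12, 14, 13, 7, 8, 3, 15, 10, 9, 0, 4, 5]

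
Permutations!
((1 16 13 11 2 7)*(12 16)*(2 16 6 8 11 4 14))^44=((1 12 6 8 11 16 13 4 14 2 7))^44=(16)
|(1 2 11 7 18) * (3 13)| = |(1 2 11 7 18)(3 13)| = 10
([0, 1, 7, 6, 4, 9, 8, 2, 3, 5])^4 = [0, 1, 2, 6, 4, 5, 8, 7, 3, 9]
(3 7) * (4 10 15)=(3 7)(4 10 15)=[0, 1, 2, 7, 10, 5, 6, 3, 8, 9, 15, 11, 12, 13, 14, 4]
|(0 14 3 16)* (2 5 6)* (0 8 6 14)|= 7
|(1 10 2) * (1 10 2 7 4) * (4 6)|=6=|(1 2 10 7 6 4)|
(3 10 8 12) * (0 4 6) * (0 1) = (0 4 6 1)(3 10 8 12) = [4, 0, 2, 10, 6, 5, 1, 7, 12, 9, 8, 11, 3]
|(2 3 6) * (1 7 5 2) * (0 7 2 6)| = |(0 7 5 6 1 2 3)| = 7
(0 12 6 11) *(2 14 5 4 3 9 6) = (0 12 2 14 5 4 3 9 6 11) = [12, 1, 14, 9, 3, 4, 11, 7, 8, 6, 10, 0, 2, 13, 5]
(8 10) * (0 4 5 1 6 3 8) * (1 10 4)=(0 1 6 3 8 4 5 10)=[1, 6, 2, 8, 5, 10, 3, 7, 4, 9, 0]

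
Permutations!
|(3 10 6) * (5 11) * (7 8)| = |(3 10 6)(5 11)(7 8)| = 6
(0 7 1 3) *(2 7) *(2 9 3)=(0 9 3)(1 2 7)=[9, 2, 7, 0, 4, 5, 6, 1, 8, 3]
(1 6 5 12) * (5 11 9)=(1 6 11 9 5 12)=[0, 6, 2, 3, 4, 12, 11, 7, 8, 5, 10, 9, 1]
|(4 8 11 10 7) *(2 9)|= |(2 9)(4 8 11 10 7)|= 10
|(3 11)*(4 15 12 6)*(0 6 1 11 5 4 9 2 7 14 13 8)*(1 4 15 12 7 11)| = |(0 6 9 2 11 3 5 15 7 14 13 8)(4 12)| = 12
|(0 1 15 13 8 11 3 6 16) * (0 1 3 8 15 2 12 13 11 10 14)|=|(0 3 6 16 1 2 12 13 15 11 8 10 14)|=13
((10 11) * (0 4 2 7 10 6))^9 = ((0 4 2 7 10 11 6))^9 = (0 2 10 6 4 7 11)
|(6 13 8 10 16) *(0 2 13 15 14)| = |(0 2 13 8 10 16 6 15 14)| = 9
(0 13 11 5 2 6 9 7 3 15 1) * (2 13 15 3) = (0 15 1)(2 6 9 7)(5 13 11) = [15, 0, 6, 3, 4, 13, 9, 2, 8, 7, 10, 5, 12, 11, 14, 1]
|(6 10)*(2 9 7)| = 6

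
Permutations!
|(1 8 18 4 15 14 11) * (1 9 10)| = |(1 8 18 4 15 14 11 9 10)| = 9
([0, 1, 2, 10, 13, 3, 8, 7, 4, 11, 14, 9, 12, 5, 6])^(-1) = [0, 1, 2, 5, 8, 13, 14, 7, 6, 11, 3, 9, 12, 4, 10]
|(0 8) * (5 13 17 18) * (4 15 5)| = |(0 8)(4 15 5 13 17 18)| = 6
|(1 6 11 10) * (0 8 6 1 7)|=6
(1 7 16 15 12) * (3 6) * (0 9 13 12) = (0 9 13 12 1 7 16 15)(3 6) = [9, 7, 2, 6, 4, 5, 3, 16, 8, 13, 10, 11, 1, 12, 14, 0, 15]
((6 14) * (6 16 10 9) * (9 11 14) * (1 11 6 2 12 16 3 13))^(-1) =(1 13 3 14 11)(2 9 6 10 16 12)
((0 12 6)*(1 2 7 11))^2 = (0 6 12)(1 7)(2 11)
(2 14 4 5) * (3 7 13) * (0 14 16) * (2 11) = (0 14 4 5 11 2 16)(3 7 13) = [14, 1, 16, 7, 5, 11, 6, 13, 8, 9, 10, 2, 12, 3, 4, 15, 0]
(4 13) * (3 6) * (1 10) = (1 10)(3 6)(4 13) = [0, 10, 2, 6, 13, 5, 3, 7, 8, 9, 1, 11, 12, 4]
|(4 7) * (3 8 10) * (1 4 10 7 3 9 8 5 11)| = |(1 4 3 5 11)(7 10 9 8)| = 20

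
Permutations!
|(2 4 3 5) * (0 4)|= 5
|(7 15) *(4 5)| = |(4 5)(7 15)| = 2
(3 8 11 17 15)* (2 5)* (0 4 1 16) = (0 4 1 16)(2 5)(3 8 11 17 15) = [4, 16, 5, 8, 1, 2, 6, 7, 11, 9, 10, 17, 12, 13, 14, 3, 0, 15]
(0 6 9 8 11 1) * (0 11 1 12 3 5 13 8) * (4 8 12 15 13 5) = (0 6 9)(1 11 15 13 12 3 4 8) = [6, 11, 2, 4, 8, 5, 9, 7, 1, 0, 10, 15, 3, 12, 14, 13]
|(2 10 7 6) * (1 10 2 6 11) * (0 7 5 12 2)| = |(0 7 11 1 10 5 12 2)| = 8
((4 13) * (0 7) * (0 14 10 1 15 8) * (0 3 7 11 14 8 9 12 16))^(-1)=((0 11 14 10 1 15 9 12 16)(3 7 8)(4 13))^(-1)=(0 16 12 9 15 1 10 14 11)(3 8 7)(4 13)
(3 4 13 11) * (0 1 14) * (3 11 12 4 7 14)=(0 1 3 7 14)(4 13 12)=[1, 3, 2, 7, 13, 5, 6, 14, 8, 9, 10, 11, 4, 12, 0]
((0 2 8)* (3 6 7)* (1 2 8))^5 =(0 8)(1 2)(3 7 6)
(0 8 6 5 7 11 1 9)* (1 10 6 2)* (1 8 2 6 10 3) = (0 2 8 6 5 7 11 3 1 9) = [2, 9, 8, 1, 4, 7, 5, 11, 6, 0, 10, 3]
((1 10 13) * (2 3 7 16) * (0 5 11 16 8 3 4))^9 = (0 16)(2 5)(4 11)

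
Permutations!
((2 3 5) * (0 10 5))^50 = ((0 10 5 2 3))^50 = (10)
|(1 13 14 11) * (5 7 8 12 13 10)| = |(1 10 5 7 8 12 13 14 11)| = 9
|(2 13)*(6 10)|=2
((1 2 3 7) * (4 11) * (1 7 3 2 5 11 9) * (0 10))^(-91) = (0 10)(1 9 4 11 5) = ((0 10)(1 5 11 4 9))^(-91)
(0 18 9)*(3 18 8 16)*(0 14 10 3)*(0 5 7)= [8, 1, 2, 18, 4, 7, 6, 0, 16, 14, 3, 11, 12, 13, 10, 15, 5, 17, 9]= (0 8 16 5 7)(3 18 9 14 10)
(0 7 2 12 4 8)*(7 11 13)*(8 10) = [11, 1, 12, 3, 10, 5, 6, 2, 0, 9, 8, 13, 4, 7] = (0 11 13 7 2 12 4 10 8)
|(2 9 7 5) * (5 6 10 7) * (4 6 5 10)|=|(2 9 10 7 5)(4 6)|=10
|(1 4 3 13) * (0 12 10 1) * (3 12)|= |(0 3 13)(1 4 12 10)|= 12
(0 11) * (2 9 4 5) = (0 11)(2 9 4 5) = [11, 1, 9, 3, 5, 2, 6, 7, 8, 4, 10, 0]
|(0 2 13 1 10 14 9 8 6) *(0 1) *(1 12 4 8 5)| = 60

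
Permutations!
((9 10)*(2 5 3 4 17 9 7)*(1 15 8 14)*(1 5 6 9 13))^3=(1 14 4)(2 10 6 7 9)(3 13 8)(5 17 15)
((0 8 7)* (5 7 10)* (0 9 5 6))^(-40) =(10)(5 9 7)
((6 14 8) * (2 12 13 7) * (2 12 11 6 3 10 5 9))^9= ((2 11 6 14 8 3 10 5 9)(7 12 13))^9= (14)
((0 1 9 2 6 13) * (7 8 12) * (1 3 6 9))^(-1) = (0 13 6 3)(2 9)(7 12 8)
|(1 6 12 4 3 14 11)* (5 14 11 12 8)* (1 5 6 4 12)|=6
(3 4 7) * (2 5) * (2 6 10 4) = (2 5 6 10 4 7 3) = [0, 1, 5, 2, 7, 6, 10, 3, 8, 9, 4]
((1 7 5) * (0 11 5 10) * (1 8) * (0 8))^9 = (11)(1 7 10 8)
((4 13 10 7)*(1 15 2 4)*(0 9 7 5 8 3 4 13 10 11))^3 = (0 1 13 9 15 11 7 2)(3 5 4 8 10)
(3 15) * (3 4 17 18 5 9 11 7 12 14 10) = [0, 1, 2, 15, 17, 9, 6, 12, 8, 11, 3, 7, 14, 13, 10, 4, 16, 18, 5] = (3 15 4 17 18 5 9 11 7 12 14 10)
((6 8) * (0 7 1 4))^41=((0 7 1 4)(6 8))^41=(0 7 1 4)(6 8)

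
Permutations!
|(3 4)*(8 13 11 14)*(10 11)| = |(3 4)(8 13 10 11 14)| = 10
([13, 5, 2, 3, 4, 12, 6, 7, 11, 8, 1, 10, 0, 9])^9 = (13)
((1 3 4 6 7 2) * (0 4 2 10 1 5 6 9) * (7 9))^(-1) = ((0 4 7 10 1 3 2 5 6 9))^(-1) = (0 9 6 5 2 3 1 10 7 4)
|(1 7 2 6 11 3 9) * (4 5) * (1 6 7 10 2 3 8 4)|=|(1 10 2 7 3 9 6 11 8 4 5)|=11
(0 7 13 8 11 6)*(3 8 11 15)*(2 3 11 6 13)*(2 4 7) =(0 2 3 8 15 11 13 6)(4 7) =[2, 1, 3, 8, 7, 5, 0, 4, 15, 9, 10, 13, 12, 6, 14, 11]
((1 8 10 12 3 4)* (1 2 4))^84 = ((1 8 10 12 3)(2 4))^84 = (1 3 12 10 8)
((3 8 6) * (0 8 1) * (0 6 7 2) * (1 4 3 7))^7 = ((0 8 1 6 7 2)(3 4))^7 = (0 8 1 6 7 2)(3 4)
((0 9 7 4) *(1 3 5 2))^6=((0 9 7 4)(1 3 5 2))^6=(0 7)(1 5)(2 3)(4 9)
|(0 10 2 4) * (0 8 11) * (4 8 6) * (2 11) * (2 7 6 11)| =8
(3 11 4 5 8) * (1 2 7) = (1 2 7)(3 11 4 5 8) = [0, 2, 7, 11, 5, 8, 6, 1, 3, 9, 10, 4]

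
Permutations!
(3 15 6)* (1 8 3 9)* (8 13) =(1 13 8 3 15 6 9) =[0, 13, 2, 15, 4, 5, 9, 7, 3, 1, 10, 11, 12, 8, 14, 6]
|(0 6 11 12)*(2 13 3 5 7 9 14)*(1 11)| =|(0 6 1 11 12)(2 13 3 5 7 9 14)| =35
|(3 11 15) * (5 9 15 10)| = 6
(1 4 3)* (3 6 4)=(1 3)(4 6)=[0, 3, 2, 1, 6, 5, 4]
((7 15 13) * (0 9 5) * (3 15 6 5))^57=((0 9 3 15 13 7 6 5))^57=(0 9 3 15 13 7 6 5)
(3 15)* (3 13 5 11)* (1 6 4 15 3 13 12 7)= (1 6 4 15 12 7)(5 11 13)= [0, 6, 2, 3, 15, 11, 4, 1, 8, 9, 10, 13, 7, 5, 14, 12]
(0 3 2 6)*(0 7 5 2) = (0 3)(2 6 7 5) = [3, 1, 6, 0, 4, 2, 7, 5]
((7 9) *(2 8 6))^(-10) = ((2 8 6)(7 9))^(-10) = (9)(2 6 8)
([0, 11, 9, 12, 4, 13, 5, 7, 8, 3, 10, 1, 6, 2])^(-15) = (1 11)(2 13 5 6 12 3 9)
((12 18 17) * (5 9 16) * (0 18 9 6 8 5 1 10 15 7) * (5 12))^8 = ((0 18 17 5 6 8 12 9 16 1 10 15 7))^8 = (0 16 5 15 12 18 1 6 7 9 17 10 8)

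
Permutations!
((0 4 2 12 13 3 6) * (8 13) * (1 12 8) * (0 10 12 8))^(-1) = (0 2 4)(1 12 10 6 3 13 8)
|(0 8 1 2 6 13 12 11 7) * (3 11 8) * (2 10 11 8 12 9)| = 28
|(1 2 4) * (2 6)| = 4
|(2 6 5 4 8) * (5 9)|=|(2 6 9 5 4 8)|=6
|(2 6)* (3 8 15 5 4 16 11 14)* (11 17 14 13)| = 8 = |(2 6)(3 8 15 5 4 16 17 14)(11 13)|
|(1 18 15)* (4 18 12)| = |(1 12 4 18 15)| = 5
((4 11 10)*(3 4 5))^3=((3 4 11 10 5))^3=(3 10 4 5 11)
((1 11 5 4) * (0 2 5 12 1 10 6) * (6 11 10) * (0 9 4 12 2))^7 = (1 10 11 2 5 12)(4 6 9)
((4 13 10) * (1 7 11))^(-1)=(1 11 7)(4 10 13)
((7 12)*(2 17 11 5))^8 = ((2 17 11 5)(7 12))^8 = (17)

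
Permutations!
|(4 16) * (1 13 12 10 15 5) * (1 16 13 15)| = |(1 15 5 16 4 13 12 10)| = 8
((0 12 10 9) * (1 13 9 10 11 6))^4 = (0 1 12 13 11 9 6)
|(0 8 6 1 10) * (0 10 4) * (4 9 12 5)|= 8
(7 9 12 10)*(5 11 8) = [0, 1, 2, 3, 4, 11, 6, 9, 5, 12, 7, 8, 10] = (5 11 8)(7 9 12 10)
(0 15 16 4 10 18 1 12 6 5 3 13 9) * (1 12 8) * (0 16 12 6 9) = [15, 8, 2, 13, 10, 3, 5, 7, 1, 16, 18, 11, 9, 0, 14, 12, 4, 17, 6] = (0 15 12 9 16 4 10 18 6 5 3 13)(1 8)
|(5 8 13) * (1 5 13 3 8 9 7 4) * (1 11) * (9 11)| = 6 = |(13)(1 5 11)(3 8)(4 9 7)|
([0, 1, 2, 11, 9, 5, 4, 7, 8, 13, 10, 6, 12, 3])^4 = (3 9 6)(4 11 13)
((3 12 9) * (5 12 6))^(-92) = (3 12 6 9 5)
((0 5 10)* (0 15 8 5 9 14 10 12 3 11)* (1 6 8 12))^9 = ((0 9 14 10 15 12 3 11)(1 6 8 5))^9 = (0 9 14 10 15 12 3 11)(1 6 8 5)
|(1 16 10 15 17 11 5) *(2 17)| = |(1 16 10 15 2 17 11 5)| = 8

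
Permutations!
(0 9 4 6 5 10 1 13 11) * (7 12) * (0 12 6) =(0 9 4)(1 13 11 12 7 6 5 10) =[9, 13, 2, 3, 0, 10, 5, 6, 8, 4, 1, 12, 7, 11]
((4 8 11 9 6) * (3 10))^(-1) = (3 10)(4 6 9 11 8)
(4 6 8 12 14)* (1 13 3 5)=(1 13 3 5)(4 6 8 12 14)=[0, 13, 2, 5, 6, 1, 8, 7, 12, 9, 10, 11, 14, 3, 4]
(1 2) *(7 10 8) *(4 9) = (1 2)(4 9)(7 10 8) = [0, 2, 1, 3, 9, 5, 6, 10, 7, 4, 8]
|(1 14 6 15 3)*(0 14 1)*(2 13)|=|(0 14 6 15 3)(2 13)|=10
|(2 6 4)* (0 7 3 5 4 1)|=8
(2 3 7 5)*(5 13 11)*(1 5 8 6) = (1 5 2 3 7 13 11 8 6) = [0, 5, 3, 7, 4, 2, 1, 13, 6, 9, 10, 8, 12, 11]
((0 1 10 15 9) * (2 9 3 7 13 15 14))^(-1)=(0 9 2 14 10 1)(3 15 13 7)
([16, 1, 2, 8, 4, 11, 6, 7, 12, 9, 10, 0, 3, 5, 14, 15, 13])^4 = (0 11 5 13 16)(3 8 12)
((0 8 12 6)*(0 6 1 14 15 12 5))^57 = ((0 8 5)(1 14 15 12))^57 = (1 14 15 12)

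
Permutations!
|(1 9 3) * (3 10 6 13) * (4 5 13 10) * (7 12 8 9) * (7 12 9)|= 18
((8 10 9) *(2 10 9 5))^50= (2 5 10)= ((2 10 5)(8 9))^50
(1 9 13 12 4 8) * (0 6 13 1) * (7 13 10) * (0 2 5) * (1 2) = (0 6 10 7 13 12 4 8 1 9 2 5) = [6, 9, 5, 3, 8, 0, 10, 13, 1, 2, 7, 11, 4, 12]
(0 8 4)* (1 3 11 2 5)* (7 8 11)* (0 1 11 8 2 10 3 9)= (0 8 4 1 9)(2 5 11 10 3 7)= [8, 9, 5, 7, 1, 11, 6, 2, 4, 0, 3, 10]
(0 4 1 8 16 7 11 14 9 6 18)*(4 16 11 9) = [16, 8, 2, 3, 1, 5, 18, 9, 11, 6, 10, 14, 12, 13, 4, 15, 7, 17, 0] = (0 16 7 9 6 18)(1 8 11 14 4)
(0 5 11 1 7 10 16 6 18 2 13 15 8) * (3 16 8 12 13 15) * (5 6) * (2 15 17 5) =(0 6 18 15 12 13 3 16 2 17 5 11 1 7 10 8) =[6, 7, 17, 16, 4, 11, 18, 10, 0, 9, 8, 1, 13, 3, 14, 12, 2, 5, 15]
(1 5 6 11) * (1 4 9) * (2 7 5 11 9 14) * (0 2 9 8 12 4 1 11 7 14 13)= (0 2 14 9 11 1 7 5 6 8 12 4 13)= [2, 7, 14, 3, 13, 6, 8, 5, 12, 11, 10, 1, 4, 0, 9]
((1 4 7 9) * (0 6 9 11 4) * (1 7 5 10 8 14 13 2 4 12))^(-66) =((0 6 9 7 11 12 1)(2 4 5 10 8 14 13))^(-66) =(0 11 6 12 9 1 7)(2 8 4 14 5 13 10)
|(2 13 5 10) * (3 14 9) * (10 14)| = |(2 13 5 14 9 3 10)| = 7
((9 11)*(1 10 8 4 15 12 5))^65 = ((1 10 8 4 15 12 5)(9 11))^65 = (1 8 15 5 10 4 12)(9 11)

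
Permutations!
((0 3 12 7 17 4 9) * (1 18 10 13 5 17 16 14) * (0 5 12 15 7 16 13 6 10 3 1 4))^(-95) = (0 3 13 14 5 1 15 12 4 17 18 7 16 9)(6 10)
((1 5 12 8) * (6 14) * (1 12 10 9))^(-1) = ((1 5 10 9)(6 14)(8 12))^(-1) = (1 9 10 5)(6 14)(8 12)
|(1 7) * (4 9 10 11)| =|(1 7)(4 9 10 11)| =4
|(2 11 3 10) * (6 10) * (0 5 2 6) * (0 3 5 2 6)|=6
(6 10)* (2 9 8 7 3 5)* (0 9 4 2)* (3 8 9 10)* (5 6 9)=(0 10 9 5)(2 4)(3 6)(7 8)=[10, 1, 4, 6, 2, 0, 3, 8, 7, 5, 9]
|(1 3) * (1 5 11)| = 4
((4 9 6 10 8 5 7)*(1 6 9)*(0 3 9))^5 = (0 9 3)(1 7 8 6 4 5 10)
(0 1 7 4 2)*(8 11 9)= [1, 7, 0, 3, 2, 5, 6, 4, 11, 8, 10, 9]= (0 1 7 4 2)(8 11 9)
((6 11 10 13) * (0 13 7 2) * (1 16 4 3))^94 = ((0 13 6 11 10 7 2)(1 16 4 3))^94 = (0 11 2 6 7 13 10)(1 4)(3 16)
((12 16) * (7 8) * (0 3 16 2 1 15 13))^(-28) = (0 2)(1 3)(12 13)(15 16)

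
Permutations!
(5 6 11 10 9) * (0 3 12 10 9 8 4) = (0 3 12 10 8 4)(5 6 11 9) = [3, 1, 2, 12, 0, 6, 11, 7, 4, 5, 8, 9, 10]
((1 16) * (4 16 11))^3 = ((1 11 4 16))^3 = (1 16 4 11)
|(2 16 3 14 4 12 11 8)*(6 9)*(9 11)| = 10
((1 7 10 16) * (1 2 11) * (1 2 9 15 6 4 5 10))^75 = ((1 7)(2 11)(4 5 10 16 9 15 6))^75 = (1 7)(2 11)(4 15 16 5 6 9 10)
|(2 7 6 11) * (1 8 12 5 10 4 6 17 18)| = |(1 8 12 5 10 4 6 11 2 7 17 18)| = 12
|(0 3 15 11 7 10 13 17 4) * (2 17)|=|(0 3 15 11 7 10 13 2 17 4)|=10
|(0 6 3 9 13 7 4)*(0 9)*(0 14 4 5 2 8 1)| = |(0 6 3 14 4 9 13 7 5 2 8 1)| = 12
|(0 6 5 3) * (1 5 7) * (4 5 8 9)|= 9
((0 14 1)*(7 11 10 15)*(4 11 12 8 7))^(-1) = (0 1 14)(4 15 10 11)(7 8 12)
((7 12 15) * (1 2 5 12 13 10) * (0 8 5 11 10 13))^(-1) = ((0 8 5 12 15 7)(1 2 11 10))^(-1) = (0 7 15 12 5 8)(1 10 11 2)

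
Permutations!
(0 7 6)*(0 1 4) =[7, 4, 2, 3, 0, 5, 1, 6] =(0 7 6 1 4)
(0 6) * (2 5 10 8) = (0 6)(2 5 10 8) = [6, 1, 5, 3, 4, 10, 0, 7, 2, 9, 8]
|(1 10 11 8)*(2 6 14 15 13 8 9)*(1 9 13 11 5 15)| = |(1 10 5 15 11 13 8 9 2 6 14)| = 11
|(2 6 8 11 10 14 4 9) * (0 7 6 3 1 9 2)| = |(0 7 6 8 11 10 14 4 2 3 1 9)| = 12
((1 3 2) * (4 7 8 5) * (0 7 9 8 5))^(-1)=(0 8 9 4 5 7)(1 2 3)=((0 7 5 4 9 8)(1 3 2))^(-1)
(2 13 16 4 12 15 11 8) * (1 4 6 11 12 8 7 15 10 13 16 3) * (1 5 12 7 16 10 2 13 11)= (1 4 8 13 3 5 12 2 10 11 16 6)(7 15)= [0, 4, 10, 5, 8, 12, 1, 15, 13, 9, 11, 16, 2, 3, 14, 7, 6]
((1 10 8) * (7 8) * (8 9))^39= ((1 10 7 9 8))^39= (1 8 9 7 10)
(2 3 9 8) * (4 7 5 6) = (2 3 9 8)(4 7 5 6) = [0, 1, 3, 9, 7, 6, 4, 5, 2, 8]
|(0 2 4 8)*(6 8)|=|(0 2 4 6 8)|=5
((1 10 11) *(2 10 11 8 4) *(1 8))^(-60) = ((1 11 8 4 2 10))^(-60) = (11)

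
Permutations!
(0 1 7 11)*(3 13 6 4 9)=[1, 7, 2, 13, 9, 5, 4, 11, 8, 3, 10, 0, 12, 6]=(0 1 7 11)(3 13 6 4 9)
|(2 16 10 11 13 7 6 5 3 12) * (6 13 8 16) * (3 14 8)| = |(2 6 5 14 8 16 10 11 3 12)(7 13)| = 10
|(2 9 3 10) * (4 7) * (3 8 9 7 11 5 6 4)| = 4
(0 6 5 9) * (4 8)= [6, 1, 2, 3, 8, 9, 5, 7, 4, 0]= (0 6 5 9)(4 8)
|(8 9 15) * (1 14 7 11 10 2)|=|(1 14 7 11 10 2)(8 9 15)|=6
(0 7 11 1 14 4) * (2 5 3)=(0 7 11 1 14 4)(2 5 3)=[7, 14, 5, 2, 0, 3, 6, 11, 8, 9, 10, 1, 12, 13, 4]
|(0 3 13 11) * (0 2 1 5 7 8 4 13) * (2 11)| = 14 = |(0 3)(1 5 7 8 4 13 2)|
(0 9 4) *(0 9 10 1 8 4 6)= [10, 8, 2, 3, 9, 5, 0, 7, 4, 6, 1]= (0 10 1 8 4 9 6)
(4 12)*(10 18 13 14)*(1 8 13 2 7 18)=(1 8 13 14 10)(2 7 18)(4 12)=[0, 8, 7, 3, 12, 5, 6, 18, 13, 9, 1, 11, 4, 14, 10, 15, 16, 17, 2]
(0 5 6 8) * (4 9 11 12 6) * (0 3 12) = [5, 1, 2, 12, 9, 4, 8, 7, 3, 11, 10, 0, 6] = (0 5 4 9 11)(3 12 6 8)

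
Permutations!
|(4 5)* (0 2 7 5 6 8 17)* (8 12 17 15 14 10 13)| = 40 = |(0 2 7 5 4 6 12 17)(8 15 14 10 13)|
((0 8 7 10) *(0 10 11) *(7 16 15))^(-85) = ((0 8 16 15 7 11))^(-85) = (0 11 7 15 16 8)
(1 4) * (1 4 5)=[0, 5, 2, 3, 4, 1]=(1 5)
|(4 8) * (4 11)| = 3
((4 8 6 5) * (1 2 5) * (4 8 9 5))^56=(9)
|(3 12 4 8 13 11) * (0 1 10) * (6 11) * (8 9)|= |(0 1 10)(3 12 4 9 8 13 6 11)|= 24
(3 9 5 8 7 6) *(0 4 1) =(0 4 1)(3 9 5 8 7 6) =[4, 0, 2, 9, 1, 8, 3, 6, 7, 5]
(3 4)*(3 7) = (3 4 7) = [0, 1, 2, 4, 7, 5, 6, 3]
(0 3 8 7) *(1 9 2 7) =(0 3 8 1 9 2 7) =[3, 9, 7, 8, 4, 5, 6, 0, 1, 2]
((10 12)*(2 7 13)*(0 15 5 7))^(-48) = (15)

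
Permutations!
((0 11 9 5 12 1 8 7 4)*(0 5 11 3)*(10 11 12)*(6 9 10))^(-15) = ((0 3)(1 8 7 4 5 6 9 12)(10 11))^(-15) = (0 3)(1 8 7 4 5 6 9 12)(10 11)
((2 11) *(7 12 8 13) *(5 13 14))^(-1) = (2 11)(5 14 8 12 7 13)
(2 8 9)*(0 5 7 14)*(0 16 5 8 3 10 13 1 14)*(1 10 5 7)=(0 8 9 2 3 5 1 14 16 7)(10 13)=[8, 14, 3, 5, 4, 1, 6, 0, 9, 2, 13, 11, 12, 10, 16, 15, 7]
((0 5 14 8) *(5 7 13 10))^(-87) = ((0 7 13 10 5 14 8))^(-87) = (0 5 7 14 13 8 10)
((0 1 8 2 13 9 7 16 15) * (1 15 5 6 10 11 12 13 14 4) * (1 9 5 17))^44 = ((0 15)(1 8 2 14 4 9 7 16 17)(5 6 10 11 12 13))^44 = (1 17 16 7 9 4 14 2 8)(5 10 12)(6 11 13)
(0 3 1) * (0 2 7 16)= (0 3 1 2 7 16)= [3, 2, 7, 1, 4, 5, 6, 16, 8, 9, 10, 11, 12, 13, 14, 15, 0]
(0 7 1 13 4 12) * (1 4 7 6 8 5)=[6, 13, 2, 3, 12, 1, 8, 4, 5, 9, 10, 11, 0, 7]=(0 6 8 5 1 13 7 4 12)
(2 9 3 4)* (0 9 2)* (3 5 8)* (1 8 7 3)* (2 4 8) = (0 9 5 7 3 8 1 2 4) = [9, 2, 4, 8, 0, 7, 6, 3, 1, 5]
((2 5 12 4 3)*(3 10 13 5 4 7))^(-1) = ((2 4 10 13 5 12 7 3))^(-1) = (2 3 7 12 5 13 10 4)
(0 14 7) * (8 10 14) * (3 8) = [3, 1, 2, 8, 4, 5, 6, 0, 10, 9, 14, 11, 12, 13, 7] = (0 3 8 10 14 7)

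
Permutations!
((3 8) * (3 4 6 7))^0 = ((3 8 4 6 7))^0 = (8)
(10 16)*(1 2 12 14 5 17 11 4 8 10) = [0, 2, 12, 3, 8, 17, 6, 7, 10, 9, 16, 4, 14, 13, 5, 15, 1, 11] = (1 2 12 14 5 17 11 4 8 10 16)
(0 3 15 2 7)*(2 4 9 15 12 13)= (0 3 12 13 2 7)(4 9 15)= [3, 1, 7, 12, 9, 5, 6, 0, 8, 15, 10, 11, 13, 2, 14, 4]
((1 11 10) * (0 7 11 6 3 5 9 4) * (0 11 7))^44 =((1 6 3 5 9 4 11 10))^44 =(1 9)(3 11)(4 6)(5 10)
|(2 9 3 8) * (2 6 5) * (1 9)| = |(1 9 3 8 6 5 2)| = 7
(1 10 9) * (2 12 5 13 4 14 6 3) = (1 10 9)(2 12 5 13 4 14 6 3) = [0, 10, 12, 2, 14, 13, 3, 7, 8, 1, 9, 11, 5, 4, 6]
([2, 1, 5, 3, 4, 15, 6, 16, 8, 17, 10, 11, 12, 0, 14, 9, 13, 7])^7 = (0 16 17 15 2 13 7 9 5)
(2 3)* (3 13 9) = (2 13 9 3) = [0, 1, 13, 2, 4, 5, 6, 7, 8, 3, 10, 11, 12, 9]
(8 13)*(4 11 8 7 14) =[0, 1, 2, 3, 11, 5, 6, 14, 13, 9, 10, 8, 12, 7, 4] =(4 11 8 13 7 14)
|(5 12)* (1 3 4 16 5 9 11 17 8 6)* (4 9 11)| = |(1 3 9 4 16 5 12 11 17 8 6)| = 11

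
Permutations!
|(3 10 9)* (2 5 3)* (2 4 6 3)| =10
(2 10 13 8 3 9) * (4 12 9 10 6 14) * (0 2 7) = [2, 1, 6, 10, 12, 5, 14, 0, 3, 7, 13, 11, 9, 8, 4] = (0 2 6 14 4 12 9 7)(3 10 13 8)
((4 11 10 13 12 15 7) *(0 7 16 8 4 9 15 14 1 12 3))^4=(0 16 10 7 8 13 9 4 3 15 11)(1 12 14)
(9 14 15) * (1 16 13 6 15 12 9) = (1 16 13 6 15)(9 14 12) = [0, 16, 2, 3, 4, 5, 15, 7, 8, 14, 10, 11, 9, 6, 12, 1, 13]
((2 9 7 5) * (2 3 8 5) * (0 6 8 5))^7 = (0 6 8)(2 9 7)(3 5)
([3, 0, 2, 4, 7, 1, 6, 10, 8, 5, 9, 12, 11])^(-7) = [3, 0, 2, 4, 7, 1, 6, 10, 8, 5, 9, 12, 11]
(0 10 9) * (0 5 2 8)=(0 10 9 5 2 8)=[10, 1, 8, 3, 4, 2, 6, 7, 0, 5, 9]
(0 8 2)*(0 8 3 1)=[3, 0, 8, 1, 4, 5, 6, 7, 2]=(0 3 1)(2 8)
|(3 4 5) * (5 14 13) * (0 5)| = 6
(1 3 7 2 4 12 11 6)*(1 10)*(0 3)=(0 3 7 2 4 12 11 6 10 1)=[3, 0, 4, 7, 12, 5, 10, 2, 8, 9, 1, 6, 11]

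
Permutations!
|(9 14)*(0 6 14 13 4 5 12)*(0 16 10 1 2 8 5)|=42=|(0 6 14 9 13 4)(1 2 8 5 12 16 10)|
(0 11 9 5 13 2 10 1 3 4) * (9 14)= (0 11 14 9 5 13 2 10 1 3 4)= [11, 3, 10, 4, 0, 13, 6, 7, 8, 5, 1, 14, 12, 2, 9]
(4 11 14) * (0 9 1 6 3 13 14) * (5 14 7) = (0 9 1 6 3 13 7 5 14 4 11) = [9, 6, 2, 13, 11, 14, 3, 5, 8, 1, 10, 0, 12, 7, 4]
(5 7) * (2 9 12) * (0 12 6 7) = (0 12 2 9 6 7 5) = [12, 1, 9, 3, 4, 0, 7, 5, 8, 6, 10, 11, 2]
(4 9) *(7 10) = (4 9)(7 10) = [0, 1, 2, 3, 9, 5, 6, 10, 8, 4, 7]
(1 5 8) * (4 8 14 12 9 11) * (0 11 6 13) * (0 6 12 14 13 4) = [11, 5, 2, 3, 8, 13, 4, 7, 1, 12, 10, 0, 9, 6, 14] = (14)(0 11)(1 5 13 6 4 8)(9 12)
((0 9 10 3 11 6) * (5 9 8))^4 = ((0 8 5 9 10 3 11 6))^4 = (0 10)(3 8)(5 11)(6 9)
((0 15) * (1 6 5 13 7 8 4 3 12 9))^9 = (0 15)(1 9 12 3 4 8 7 13 5 6)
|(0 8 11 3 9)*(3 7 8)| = |(0 3 9)(7 8 11)| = 3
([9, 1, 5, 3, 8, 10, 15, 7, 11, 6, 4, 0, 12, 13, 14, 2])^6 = (0 10 6 8 2)(4 15 11 5 9)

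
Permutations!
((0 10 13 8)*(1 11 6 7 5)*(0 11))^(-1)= ((0 10 13 8 11 6 7 5 1))^(-1)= (0 1 5 7 6 11 8 13 10)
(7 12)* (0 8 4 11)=(0 8 4 11)(7 12)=[8, 1, 2, 3, 11, 5, 6, 12, 4, 9, 10, 0, 7]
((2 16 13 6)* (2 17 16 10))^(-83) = (2 10)(6 17 16 13)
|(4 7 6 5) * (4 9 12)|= |(4 7 6 5 9 12)|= 6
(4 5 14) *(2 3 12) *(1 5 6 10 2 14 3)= (1 5 3 12 14 4 6 10 2)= [0, 5, 1, 12, 6, 3, 10, 7, 8, 9, 2, 11, 14, 13, 4]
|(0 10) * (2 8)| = |(0 10)(2 8)| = 2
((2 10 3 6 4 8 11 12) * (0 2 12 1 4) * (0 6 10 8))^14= ((12)(0 2 8 11 1 4)(3 10))^14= (12)(0 8 1)(2 11 4)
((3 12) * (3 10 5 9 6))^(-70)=(3 10 9)(5 6 12)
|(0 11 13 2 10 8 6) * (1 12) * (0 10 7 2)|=|(0 11 13)(1 12)(2 7)(6 10 8)|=6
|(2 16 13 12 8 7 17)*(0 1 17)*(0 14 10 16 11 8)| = 12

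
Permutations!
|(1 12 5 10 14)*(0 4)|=|(0 4)(1 12 5 10 14)|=10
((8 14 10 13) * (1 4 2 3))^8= ((1 4 2 3)(8 14 10 13))^8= (14)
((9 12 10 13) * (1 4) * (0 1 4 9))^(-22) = ((0 1 9 12 10 13))^(-22) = (0 9 10)(1 12 13)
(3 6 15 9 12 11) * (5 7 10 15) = [0, 1, 2, 6, 4, 7, 5, 10, 8, 12, 15, 3, 11, 13, 14, 9] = (3 6 5 7 10 15 9 12 11)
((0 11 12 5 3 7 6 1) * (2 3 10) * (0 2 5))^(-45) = (12)(5 10) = ((0 11 12)(1 2 3 7 6)(5 10))^(-45)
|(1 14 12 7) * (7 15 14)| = 6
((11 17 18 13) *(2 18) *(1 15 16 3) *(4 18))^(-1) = (1 3 16 15)(2 17 11 13 18 4)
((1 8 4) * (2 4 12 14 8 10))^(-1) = (1 4 2 10)(8 14 12)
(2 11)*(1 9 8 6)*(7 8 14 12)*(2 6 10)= (1 9 14 12 7 8 10 2 11 6)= [0, 9, 11, 3, 4, 5, 1, 8, 10, 14, 2, 6, 7, 13, 12]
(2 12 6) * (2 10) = (2 12 6 10) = [0, 1, 12, 3, 4, 5, 10, 7, 8, 9, 2, 11, 6]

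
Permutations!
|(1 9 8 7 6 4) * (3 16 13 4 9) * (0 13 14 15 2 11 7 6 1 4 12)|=24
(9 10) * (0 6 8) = (0 6 8)(9 10) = [6, 1, 2, 3, 4, 5, 8, 7, 0, 10, 9]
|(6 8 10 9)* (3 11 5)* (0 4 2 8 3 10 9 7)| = |(0 4 2 8 9 6 3 11 5 10 7)| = 11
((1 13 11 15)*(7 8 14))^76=(15)(7 8 14)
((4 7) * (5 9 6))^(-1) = ((4 7)(5 9 6))^(-1) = (4 7)(5 6 9)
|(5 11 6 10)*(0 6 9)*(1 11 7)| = |(0 6 10 5 7 1 11 9)| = 8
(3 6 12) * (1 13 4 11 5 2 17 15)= (1 13 4 11 5 2 17 15)(3 6 12)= [0, 13, 17, 6, 11, 2, 12, 7, 8, 9, 10, 5, 3, 4, 14, 1, 16, 15]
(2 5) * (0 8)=(0 8)(2 5)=[8, 1, 5, 3, 4, 2, 6, 7, 0]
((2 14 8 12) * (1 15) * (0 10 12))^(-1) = ((0 10 12 2 14 8)(1 15))^(-1) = (0 8 14 2 12 10)(1 15)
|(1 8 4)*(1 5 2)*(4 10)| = |(1 8 10 4 5 2)| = 6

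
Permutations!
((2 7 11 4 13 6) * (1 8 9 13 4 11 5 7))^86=((1 8 9 13 6 2)(5 7))^86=(1 9 6)(2 8 13)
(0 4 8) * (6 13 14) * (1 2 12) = [4, 2, 12, 3, 8, 5, 13, 7, 0, 9, 10, 11, 1, 14, 6] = (0 4 8)(1 2 12)(6 13 14)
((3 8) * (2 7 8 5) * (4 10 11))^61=(2 7 8 3 5)(4 10 11)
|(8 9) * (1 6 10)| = |(1 6 10)(8 9)| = 6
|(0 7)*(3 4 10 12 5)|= 10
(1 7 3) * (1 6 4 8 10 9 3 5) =(1 7 5)(3 6 4 8 10 9) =[0, 7, 2, 6, 8, 1, 4, 5, 10, 3, 9]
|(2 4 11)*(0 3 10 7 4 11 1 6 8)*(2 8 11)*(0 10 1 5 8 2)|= 30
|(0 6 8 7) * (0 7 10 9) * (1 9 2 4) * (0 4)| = 15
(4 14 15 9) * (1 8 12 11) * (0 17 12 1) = (0 17 12 11)(1 8)(4 14 15 9) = [17, 8, 2, 3, 14, 5, 6, 7, 1, 4, 10, 0, 11, 13, 15, 9, 16, 12]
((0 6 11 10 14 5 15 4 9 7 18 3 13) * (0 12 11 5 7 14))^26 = (0 11 13 18 14 4 5)(3 7 9 15 6 10 12)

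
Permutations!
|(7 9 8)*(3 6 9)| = |(3 6 9 8 7)| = 5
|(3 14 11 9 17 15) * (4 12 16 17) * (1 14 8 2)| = 12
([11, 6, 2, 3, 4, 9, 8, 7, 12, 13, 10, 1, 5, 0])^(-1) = (0 13 9 5 12 8 6 1 11)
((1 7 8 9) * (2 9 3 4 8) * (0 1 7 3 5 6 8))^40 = (2 9 7)(5 6 8)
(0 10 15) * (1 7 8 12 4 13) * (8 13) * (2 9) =(0 10 15)(1 7 13)(2 9)(4 8 12) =[10, 7, 9, 3, 8, 5, 6, 13, 12, 2, 15, 11, 4, 1, 14, 0]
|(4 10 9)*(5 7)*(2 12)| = |(2 12)(4 10 9)(5 7)| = 6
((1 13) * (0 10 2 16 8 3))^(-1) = ((0 10 2 16 8 3)(1 13))^(-1) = (0 3 8 16 2 10)(1 13)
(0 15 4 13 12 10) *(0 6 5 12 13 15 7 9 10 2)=[7, 1, 0, 3, 15, 12, 5, 9, 8, 10, 6, 11, 2, 13, 14, 4]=(0 7 9 10 6 5 12 2)(4 15)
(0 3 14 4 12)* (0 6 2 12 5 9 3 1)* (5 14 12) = (0 1)(2 5 9 3 12 6)(4 14) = [1, 0, 5, 12, 14, 9, 2, 7, 8, 3, 10, 11, 6, 13, 4]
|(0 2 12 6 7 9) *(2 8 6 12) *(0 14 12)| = 7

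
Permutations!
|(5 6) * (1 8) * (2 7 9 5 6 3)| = 10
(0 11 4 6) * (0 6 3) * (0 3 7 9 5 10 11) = (4 7 9 5 10 11) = [0, 1, 2, 3, 7, 10, 6, 9, 8, 5, 11, 4]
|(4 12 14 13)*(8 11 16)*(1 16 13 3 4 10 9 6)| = 8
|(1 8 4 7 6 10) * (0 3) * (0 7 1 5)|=6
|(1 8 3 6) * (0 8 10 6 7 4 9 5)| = |(0 8 3 7 4 9 5)(1 10 6)| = 21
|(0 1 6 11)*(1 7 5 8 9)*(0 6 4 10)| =8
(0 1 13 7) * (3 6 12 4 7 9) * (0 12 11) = (0 1 13 9 3 6 11)(4 7 12) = [1, 13, 2, 6, 7, 5, 11, 12, 8, 3, 10, 0, 4, 9]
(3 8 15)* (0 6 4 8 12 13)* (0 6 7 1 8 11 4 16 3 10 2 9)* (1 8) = (0 7 8 15 10 2 9)(3 12 13 6 16)(4 11) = [7, 1, 9, 12, 11, 5, 16, 8, 15, 0, 2, 4, 13, 6, 14, 10, 3]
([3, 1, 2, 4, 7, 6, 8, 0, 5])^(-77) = [7, 1, 2, 0, 3, 6, 8, 4, 5]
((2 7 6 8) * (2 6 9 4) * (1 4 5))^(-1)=((1 4 2 7 9 5)(6 8))^(-1)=(1 5 9 7 2 4)(6 8)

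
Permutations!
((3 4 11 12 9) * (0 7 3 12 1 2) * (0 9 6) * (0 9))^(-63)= (12)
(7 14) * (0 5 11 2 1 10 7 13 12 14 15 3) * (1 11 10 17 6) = (0 5 10 7 15 3)(1 17 6)(2 11)(12 14 13) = [5, 17, 11, 0, 4, 10, 1, 15, 8, 9, 7, 2, 14, 12, 13, 3, 16, 6]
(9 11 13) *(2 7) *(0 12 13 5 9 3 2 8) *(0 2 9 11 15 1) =(0 12 13 3 9 15 1)(2 7 8)(5 11) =[12, 0, 7, 9, 4, 11, 6, 8, 2, 15, 10, 5, 13, 3, 14, 1]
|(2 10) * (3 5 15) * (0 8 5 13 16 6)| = 8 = |(0 8 5 15 3 13 16 6)(2 10)|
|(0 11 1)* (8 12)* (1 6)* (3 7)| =4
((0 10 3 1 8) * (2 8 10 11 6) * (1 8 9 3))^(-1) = ((0 11 6 2 9 3 8)(1 10))^(-1) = (0 8 3 9 2 6 11)(1 10)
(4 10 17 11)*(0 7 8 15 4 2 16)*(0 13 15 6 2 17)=(0 7 8 6 2 16 13 15 4 10)(11 17)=[7, 1, 16, 3, 10, 5, 2, 8, 6, 9, 0, 17, 12, 15, 14, 4, 13, 11]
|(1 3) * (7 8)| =|(1 3)(7 8)| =2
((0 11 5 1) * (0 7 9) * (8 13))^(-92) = ((0 11 5 1 7 9)(8 13))^(-92) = (13)(0 7 5)(1 11 9)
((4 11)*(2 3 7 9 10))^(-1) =(2 10 9 7 3)(4 11)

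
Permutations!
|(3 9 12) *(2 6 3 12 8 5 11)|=7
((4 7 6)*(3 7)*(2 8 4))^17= (2 6 7 3 4 8)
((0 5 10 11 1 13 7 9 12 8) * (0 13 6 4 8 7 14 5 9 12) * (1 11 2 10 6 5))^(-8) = (1 14 13 8 4 6 5)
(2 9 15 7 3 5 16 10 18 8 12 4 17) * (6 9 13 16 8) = (2 13 16 10 18 6 9 15 7 3 5 8 12 4 17) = [0, 1, 13, 5, 17, 8, 9, 3, 12, 15, 18, 11, 4, 16, 14, 7, 10, 2, 6]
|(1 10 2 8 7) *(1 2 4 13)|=12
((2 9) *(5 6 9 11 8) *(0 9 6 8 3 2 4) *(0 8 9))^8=((2 11 3)(4 8 5 9))^8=(2 3 11)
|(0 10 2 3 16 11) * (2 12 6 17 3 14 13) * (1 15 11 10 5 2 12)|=14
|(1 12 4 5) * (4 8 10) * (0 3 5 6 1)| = |(0 3 5)(1 12 8 10 4 6)| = 6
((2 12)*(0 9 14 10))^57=(0 9 14 10)(2 12)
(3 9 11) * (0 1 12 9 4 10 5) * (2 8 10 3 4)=(0 1 12 9 11 4 3 2 8 10 5)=[1, 12, 8, 2, 3, 0, 6, 7, 10, 11, 5, 4, 9]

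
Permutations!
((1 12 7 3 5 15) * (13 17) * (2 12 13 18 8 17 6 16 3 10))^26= ((1 13 6 16 3 5 15)(2 12 7 10)(8 17 18))^26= (1 5 16 13 15 3 6)(2 7)(8 18 17)(10 12)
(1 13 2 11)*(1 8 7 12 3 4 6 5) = (1 13 2 11 8 7 12 3 4 6 5) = [0, 13, 11, 4, 6, 1, 5, 12, 7, 9, 10, 8, 3, 2]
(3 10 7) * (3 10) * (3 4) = (3 4)(7 10) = [0, 1, 2, 4, 3, 5, 6, 10, 8, 9, 7]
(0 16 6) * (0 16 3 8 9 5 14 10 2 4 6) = (0 3 8 9 5 14 10 2 4 6 16) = [3, 1, 4, 8, 6, 14, 16, 7, 9, 5, 2, 11, 12, 13, 10, 15, 0]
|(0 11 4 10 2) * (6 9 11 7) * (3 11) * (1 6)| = |(0 7 1 6 9 3 11 4 10 2)| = 10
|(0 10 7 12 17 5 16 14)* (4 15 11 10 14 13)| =10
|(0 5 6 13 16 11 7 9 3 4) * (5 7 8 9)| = |(0 7 5 6 13 16 11 8 9 3 4)| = 11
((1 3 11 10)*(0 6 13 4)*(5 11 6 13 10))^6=(13)(1 6)(3 10)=((0 13 4)(1 3 6 10)(5 11))^6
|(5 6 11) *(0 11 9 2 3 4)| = 8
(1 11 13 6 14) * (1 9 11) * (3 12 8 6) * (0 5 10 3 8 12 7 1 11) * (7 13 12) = (0 5 10 3 13 8 6 14 9)(1 11 12 7) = [5, 11, 2, 13, 4, 10, 14, 1, 6, 0, 3, 12, 7, 8, 9]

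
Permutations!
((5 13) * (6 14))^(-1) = (5 13)(6 14)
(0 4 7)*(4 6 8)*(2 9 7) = (0 6 8 4 2 9 7) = [6, 1, 9, 3, 2, 5, 8, 0, 4, 7]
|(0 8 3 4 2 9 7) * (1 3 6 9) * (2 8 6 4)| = 12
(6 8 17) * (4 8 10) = [0, 1, 2, 3, 8, 5, 10, 7, 17, 9, 4, 11, 12, 13, 14, 15, 16, 6] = (4 8 17 6 10)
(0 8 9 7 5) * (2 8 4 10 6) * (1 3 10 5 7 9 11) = (0 4 5)(1 3 10 6 2 8 11) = [4, 3, 8, 10, 5, 0, 2, 7, 11, 9, 6, 1]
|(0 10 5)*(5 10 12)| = |(0 12 5)| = 3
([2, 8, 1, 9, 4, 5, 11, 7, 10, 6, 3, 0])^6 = (0 9 8)(1 11 3)(2 6 10)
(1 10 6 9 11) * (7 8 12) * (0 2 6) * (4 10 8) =(0 2 6 9 11 1 8 12 7 4 10) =[2, 8, 6, 3, 10, 5, 9, 4, 12, 11, 0, 1, 7]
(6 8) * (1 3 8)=[0, 3, 2, 8, 4, 5, 1, 7, 6]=(1 3 8 6)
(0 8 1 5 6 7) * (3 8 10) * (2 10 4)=(0 4 2 10 3 8 1 5 6 7)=[4, 5, 10, 8, 2, 6, 7, 0, 1, 9, 3]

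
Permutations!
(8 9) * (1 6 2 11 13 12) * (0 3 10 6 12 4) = (0 3 10 6 2 11 13 4)(1 12)(8 9) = [3, 12, 11, 10, 0, 5, 2, 7, 9, 8, 6, 13, 1, 4]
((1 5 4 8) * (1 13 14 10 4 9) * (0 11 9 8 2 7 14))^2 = ((0 11 9 1 5 8 13)(2 7 14 10 4))^2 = (0 9 5 13 11 1 8)(2 14 4 7 10)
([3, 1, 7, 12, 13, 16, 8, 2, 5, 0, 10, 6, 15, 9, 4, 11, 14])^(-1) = (0 9 13 4 14 16 5 8 6 11 15 12 3)(2 7)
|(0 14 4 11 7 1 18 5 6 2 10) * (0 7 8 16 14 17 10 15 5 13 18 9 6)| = 10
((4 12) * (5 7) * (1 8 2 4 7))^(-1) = ((1 8 2 4 12 7 5))^(-1) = (1 5 7 12 4 2 8)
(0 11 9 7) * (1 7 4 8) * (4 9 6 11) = (0 4 8 1 7)(6 11) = [4, 7, 2, 3, 8, 5, 11, 0, 1, 9, 10, 6]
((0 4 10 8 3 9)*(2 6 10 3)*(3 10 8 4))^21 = (4 10)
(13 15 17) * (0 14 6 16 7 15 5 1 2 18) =(0 14 6 16 7 15 17 13 5 1 2 18) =[14, 2, 18, 3, 4, 1, 16, 15, 8, 9, 10, 11, 12, 5, 6, 17, 7, 13, 0]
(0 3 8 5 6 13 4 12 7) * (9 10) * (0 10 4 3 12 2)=[12, 1, 0, 8, 2, 6, 13, 10, 5, 4, 9, 11, 7, 3]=(0 12 7 10 9 4 2)(3 8 5 6 13)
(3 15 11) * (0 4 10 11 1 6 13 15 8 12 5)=[4, 6, 2, 8, 10, 0, 13, 7, 12, 9, 11, 3, 5, 15, 14, 1]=(0 4 10 11 3 8 12 5)(1 6 13 15)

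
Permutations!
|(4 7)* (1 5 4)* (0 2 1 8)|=|(0 2 1 5 4 7 8)|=7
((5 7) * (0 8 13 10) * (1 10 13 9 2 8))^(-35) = (13)(0 1 10)(2 8 9)(5 7)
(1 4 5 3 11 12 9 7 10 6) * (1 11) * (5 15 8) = (1 4 15 8 5 3)(6 11 12 9 7 10) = [0, 4, 2, 1, 15, 3, 11, 10, 5, 7, 6, 12, 9, 13, 14, 8]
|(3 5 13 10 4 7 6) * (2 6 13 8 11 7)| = 10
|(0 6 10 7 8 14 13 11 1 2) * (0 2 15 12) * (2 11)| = 12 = |(0 6 10 7 8 14 13 2 11 1 15 12)|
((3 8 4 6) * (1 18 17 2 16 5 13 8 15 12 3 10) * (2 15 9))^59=(1 10 6 4 8 13 5 16 2 9 3 12 15 17 18)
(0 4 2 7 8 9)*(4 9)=(0 9)(2 7 8 4)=[9, 1, 7, 3, 2, 5, 6, 8, 4, 0]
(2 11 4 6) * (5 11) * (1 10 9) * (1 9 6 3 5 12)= [0, 10, 12, 5, 3, 11, 2, 7, 8, 9, 6, 4, 1]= (1 10 6 2 12)(3 5 11 4)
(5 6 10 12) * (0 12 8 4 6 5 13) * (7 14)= [12, 1, 2, 3, 6, 5, 10, 14, 4, 9, 8, 11, 13, 0, 7]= (0 12 13)(4 6 10 8)(7 14)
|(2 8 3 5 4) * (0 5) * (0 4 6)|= 12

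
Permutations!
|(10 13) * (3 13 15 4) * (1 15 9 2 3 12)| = 20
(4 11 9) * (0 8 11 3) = (0 8 11 9 4 3) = [8, 1, 2, 0, 3, 5, 6, 7, 11, 4, 10, 9]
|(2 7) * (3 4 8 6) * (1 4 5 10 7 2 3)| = 4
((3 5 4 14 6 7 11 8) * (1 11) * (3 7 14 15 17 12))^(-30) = (17)(1 8)(7 11)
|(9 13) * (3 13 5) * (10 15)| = 4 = |(3 13 9 5)(10 15)|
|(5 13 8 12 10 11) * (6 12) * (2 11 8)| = 4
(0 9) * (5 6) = (0 9)(5 6) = [9, 1, 2, 3, 4, 6, 5, 7, 8, 0]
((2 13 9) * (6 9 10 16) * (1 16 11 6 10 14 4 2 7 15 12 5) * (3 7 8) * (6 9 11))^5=(1 9 12 6 7 16 8 5 11 15 10 3)(2 13 14 4)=((1 16 10 6 11 9 8 3 7 15 12 5)(2 13 14 4))^5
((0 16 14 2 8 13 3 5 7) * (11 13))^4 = (0 8 5 14 13)(2 3 16 11 7)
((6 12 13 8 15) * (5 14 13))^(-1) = (5 12 6 15 8 13 14)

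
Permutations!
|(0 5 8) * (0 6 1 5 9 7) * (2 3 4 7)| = 12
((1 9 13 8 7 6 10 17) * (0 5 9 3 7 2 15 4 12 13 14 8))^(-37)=((0 5 9 14 8 2 15 4 12 13)(1 3 7 6 10 17))^(-37)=(0 14 15 13 9 2 12 5 8 4)(1 17 10 6 7 3)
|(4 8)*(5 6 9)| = |(4 8)(5 6 9)| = 6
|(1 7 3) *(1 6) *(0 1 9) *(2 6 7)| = |(0 1 2 6 9)(3 7)| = 10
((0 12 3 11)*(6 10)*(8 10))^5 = ((0 12 3 11)(6 8 10))^5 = (0 12 3 11)(6 10 8)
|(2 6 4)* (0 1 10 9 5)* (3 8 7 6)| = |(0 1 10 9 5)(2 3 8 7 6 4)| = 30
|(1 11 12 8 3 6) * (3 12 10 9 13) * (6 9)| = 12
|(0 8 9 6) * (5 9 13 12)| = 7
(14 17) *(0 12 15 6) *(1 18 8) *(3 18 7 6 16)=(0 12 15 16 3 18 8 1 7 6)(14 17)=[12, 7, 2, 18, 4, 5, 0, 6, 1, 9, 10, 11, 15, 13, 17, 16, 3, 14, 8]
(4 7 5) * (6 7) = (4 6 7 5) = [0, 1, 2, 3, 6, 4, 7, 5]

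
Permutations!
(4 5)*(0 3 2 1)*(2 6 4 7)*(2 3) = (0 2 1)(3 6 4 5 7) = [2, 0, 1, 6, 5, 7, 4, 3]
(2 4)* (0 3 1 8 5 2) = [3, 8, 4, 1, 0, 2, 6, 7, 5] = (0 3 1 8 5 2 4)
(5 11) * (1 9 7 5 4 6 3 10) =(1 9 7 5 11 4 6 3 10) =[0, 9, 2, 10, 6, 11, 3, 5, 8, 7, 1, 4]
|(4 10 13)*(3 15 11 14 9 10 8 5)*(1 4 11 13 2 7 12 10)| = |(1 4 8 5 3 15 13 11 14 9)(2 7 12 10)| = 20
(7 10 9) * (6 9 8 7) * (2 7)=(2 7 10 8)(6 9)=[0, 1, 7, 3, 4, 5, 9, 10, 2, 6, 8]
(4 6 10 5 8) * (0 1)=(0 1)(4 6 10 5 8)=[1, 0, 2, 3, 6, 8, 10, 7, 4, 9, 5]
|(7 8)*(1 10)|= |(1 10)(7 8)|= 2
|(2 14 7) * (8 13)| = |(2 14 7)(8 13)| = 6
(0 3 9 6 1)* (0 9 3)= (1 9 6)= [0, 9, 2, 3, 4, 5, 1, 7, 8, 6]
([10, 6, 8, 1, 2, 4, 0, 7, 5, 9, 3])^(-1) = [6, 3, 4, 10, 5, 8, 1, 7, 2, 9, 0]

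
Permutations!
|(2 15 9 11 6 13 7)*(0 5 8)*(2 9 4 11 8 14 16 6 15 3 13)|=33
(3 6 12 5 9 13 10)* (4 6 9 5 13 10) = [0, 1, 2, 9, 6, 5, 12, 7, 8, 10, 3, 11, 13, 4] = (3 9 10)(4 6 12 13)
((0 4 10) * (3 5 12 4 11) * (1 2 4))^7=(0 4 1 5 11 10 2 12 3)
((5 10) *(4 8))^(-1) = ((4 8)(5 10))^(-1) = (4 8)(5 10)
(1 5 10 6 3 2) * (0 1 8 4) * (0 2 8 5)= [1, 0, 5, 8, 2, 10, 3, 7, 4, 9, 6]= (0 1)(2 5 10 6 3 8 4)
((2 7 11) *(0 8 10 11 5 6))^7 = (0 6 5 7 2 11 10 8)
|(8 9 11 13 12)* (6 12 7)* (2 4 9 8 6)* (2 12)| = |(2 4 9 11 13 7 12 6)| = 8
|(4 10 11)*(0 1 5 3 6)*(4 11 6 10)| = |(11)(0 1 5 3 10 6)| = 6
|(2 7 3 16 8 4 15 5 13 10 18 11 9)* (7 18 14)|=20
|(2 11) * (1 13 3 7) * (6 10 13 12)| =|(1 12 6 10 13 3 7)(2 11)| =14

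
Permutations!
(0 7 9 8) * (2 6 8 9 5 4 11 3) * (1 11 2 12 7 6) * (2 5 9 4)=[6, 11, 1, 12, 5, 2, 8, 9, 0, 4, 10, 3, 7]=(0 6 8)(1 11 3 12 7 9 4 5 2)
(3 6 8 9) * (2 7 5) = (2 7 5)(3 6 8 9) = [0, 1, 7, 6, 4, 2, 8, 5, 9, 3]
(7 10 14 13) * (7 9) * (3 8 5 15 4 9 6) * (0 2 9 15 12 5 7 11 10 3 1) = (0 2 9 11 10 14 13 6 1)(3 8 7)(4 15)(5 12) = [2, 0, 9, 8, 15, 12, 1, 3, 7, 11, 14, 10, 5, 6, 13, 4]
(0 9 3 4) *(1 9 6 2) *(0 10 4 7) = [6, 9, 1, 7, 10, 5, 2, 0, 8, 3, 4] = (0 6 2 1 9 3 7)(4 10)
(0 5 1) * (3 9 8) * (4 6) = (0 5 1)(3 9 8)(4 6) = [5, 0, 2, 9, 6, 1, 4, 7, 3, 8]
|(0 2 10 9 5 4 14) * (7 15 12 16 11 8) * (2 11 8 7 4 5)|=|(0 11 7 15 12 16 8 4 14)(2 10 9)|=9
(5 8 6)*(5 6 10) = (5 8 10) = [0, 1, 2, 3, 4, 8, 6, 7, 10, 9, 5]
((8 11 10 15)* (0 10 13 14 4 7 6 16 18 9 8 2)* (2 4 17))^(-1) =(0 2 17 14 13 11 8 9 18 16 6 7 4 15 10)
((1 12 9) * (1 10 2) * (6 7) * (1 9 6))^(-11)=((1 12 6 7)(2 9 10))^(-11)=(1 12 6 7)(2 9 10)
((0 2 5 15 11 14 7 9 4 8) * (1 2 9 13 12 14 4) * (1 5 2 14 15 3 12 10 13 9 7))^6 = ((0 7 9 5 3 12 15 11 4 8)(1 14)(10 13))^6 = (0 15 9 4 3)(5 8 12 7 11)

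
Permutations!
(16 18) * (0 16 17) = [16, 1, 2, 3, 4, 5, 6, 7, 8, 9, 10, 11, 12, 13, 14, 15, 18, 0, 17] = (0 16 18 17)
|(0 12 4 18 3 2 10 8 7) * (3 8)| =|(0 12 4 18 8 7)(2 10 3)| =6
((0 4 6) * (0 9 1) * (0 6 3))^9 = ((0 4 3)(1 6 9))^9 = (9)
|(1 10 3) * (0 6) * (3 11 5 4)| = |(0 6)(1 10 11 5 4 3)| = 6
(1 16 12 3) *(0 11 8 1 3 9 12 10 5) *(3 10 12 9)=(0 11 8 1 16 12 3 10 5)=[11, 16, 2, 10, 4, 0, 6, 7, 1, 9, 5, 8, 3, 13, 14, 15, 12]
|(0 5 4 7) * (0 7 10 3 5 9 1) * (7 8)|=|(0 9 1)(3 5 4 10)(7 8)|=12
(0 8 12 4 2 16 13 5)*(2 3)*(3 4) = (0 8 12 3 2 16 13 5) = [8, 1, 16, 2, 4, 0, 6, 7, 12, 9, 10, 11, 3, 5, 14, 15, 13]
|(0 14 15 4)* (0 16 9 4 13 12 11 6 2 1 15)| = 42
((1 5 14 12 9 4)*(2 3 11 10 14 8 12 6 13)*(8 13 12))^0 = ((1 5 13 2 3 11 10 14 6 12 9 4))^0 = (14)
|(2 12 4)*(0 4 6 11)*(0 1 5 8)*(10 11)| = |(0 4 2 12 6 10 11 1 5 8)| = 10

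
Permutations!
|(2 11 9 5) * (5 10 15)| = |(2 11 9 10 15 5)| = 6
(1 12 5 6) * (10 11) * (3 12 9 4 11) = [0, 9, 2, 12, 11, 6, 1, 7, 8, 4, 3, 10, 5] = (1 9 4 11 10 3 12 5 6)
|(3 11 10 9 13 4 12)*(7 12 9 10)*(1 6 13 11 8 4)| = 21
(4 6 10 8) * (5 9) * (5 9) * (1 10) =(1 10 8 4 6) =[0, 10, 2, 3, 6, 5, 1, 7, 4, 9, 8]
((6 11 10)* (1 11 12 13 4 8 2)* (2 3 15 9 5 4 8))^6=(1 8 2 13 4 12 5 6 9 10 15 11 3)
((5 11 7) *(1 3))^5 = (1 3)(5 7 11)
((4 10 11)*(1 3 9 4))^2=((1 3 9 4 10 11))^2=(1 9 10)(3 4 11)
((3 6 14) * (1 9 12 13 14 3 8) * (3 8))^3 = (1 13 6 9 14 8 12 3)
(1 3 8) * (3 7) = (1 7 3 8) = [0, 7, 2, 8, 4, 5, 6, 3, 1]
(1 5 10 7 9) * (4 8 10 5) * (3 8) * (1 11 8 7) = (1 4 3 7 9 11 8 10) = [0, 4, 2, 7, 3, 5, 6, 9, 10, 11, 1, 8]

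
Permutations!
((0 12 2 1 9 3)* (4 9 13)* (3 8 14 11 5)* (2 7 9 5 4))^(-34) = (0 11 7 5 8)(1 2 13)(3 14 12 4 9)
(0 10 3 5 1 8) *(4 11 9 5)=(0 10 3 4 11 9 5 1 8)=[10, 8, 2, 4, 11, 1, 6, 7, 0, 5, 3, 9]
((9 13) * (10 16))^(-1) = (9 13)(10 16)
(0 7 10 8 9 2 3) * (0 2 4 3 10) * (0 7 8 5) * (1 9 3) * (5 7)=(0 8 3 2 10 7 5)(1 9 4)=[8, 9, 10, 2, 1, 0, 6, 5, 3, 4, 7]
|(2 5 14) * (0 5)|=|(0 5 14 2)|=4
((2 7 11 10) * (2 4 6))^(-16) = (2 11 4)(6 7 10)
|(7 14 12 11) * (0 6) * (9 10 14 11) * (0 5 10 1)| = |(0 6 5 10 14 12 9 1)(7 11)| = 8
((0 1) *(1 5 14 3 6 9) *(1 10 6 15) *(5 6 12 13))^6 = ((0 6 9 10 12 13 5 14 3 15 1))^6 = (0 5 6 14 9 3 10 15 12 1 13)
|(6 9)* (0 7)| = 2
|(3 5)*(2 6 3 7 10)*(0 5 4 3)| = 6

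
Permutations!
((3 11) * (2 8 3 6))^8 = ((2 8 3 11 6))^8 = (2 11 8 6 3)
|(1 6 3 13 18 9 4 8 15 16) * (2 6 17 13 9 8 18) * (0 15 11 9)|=45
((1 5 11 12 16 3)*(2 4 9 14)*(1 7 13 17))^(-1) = (1 17 13 7 3 16 12 11 5)(2 14 9 4)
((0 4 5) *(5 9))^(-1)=(0 5 9 4)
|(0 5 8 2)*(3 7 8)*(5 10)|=|(0 10 5 3 7 8 2)|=7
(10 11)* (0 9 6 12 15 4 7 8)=(0 9 6 12 15 4 7 8)(10 11)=[9, 1, 2, 3, 7, 5, 12, 8, 0, 6, 11, 10, 15, 13, 14, 4]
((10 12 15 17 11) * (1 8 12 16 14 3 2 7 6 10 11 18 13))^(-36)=((1 8 12 15 17 18 13)(2 7 6 10 16 14 3))^(-36)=(1 13 18 17 15 12 8)(2 3 14 16 10 6 7)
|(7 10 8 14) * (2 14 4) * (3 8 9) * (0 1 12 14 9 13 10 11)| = |(0 1 12 14 7 11)(2 9 3 8 4)(10 13)| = 30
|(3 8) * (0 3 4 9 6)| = 6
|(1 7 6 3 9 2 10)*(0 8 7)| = |(0 8 7 6 3 9 2 10 1)| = 9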